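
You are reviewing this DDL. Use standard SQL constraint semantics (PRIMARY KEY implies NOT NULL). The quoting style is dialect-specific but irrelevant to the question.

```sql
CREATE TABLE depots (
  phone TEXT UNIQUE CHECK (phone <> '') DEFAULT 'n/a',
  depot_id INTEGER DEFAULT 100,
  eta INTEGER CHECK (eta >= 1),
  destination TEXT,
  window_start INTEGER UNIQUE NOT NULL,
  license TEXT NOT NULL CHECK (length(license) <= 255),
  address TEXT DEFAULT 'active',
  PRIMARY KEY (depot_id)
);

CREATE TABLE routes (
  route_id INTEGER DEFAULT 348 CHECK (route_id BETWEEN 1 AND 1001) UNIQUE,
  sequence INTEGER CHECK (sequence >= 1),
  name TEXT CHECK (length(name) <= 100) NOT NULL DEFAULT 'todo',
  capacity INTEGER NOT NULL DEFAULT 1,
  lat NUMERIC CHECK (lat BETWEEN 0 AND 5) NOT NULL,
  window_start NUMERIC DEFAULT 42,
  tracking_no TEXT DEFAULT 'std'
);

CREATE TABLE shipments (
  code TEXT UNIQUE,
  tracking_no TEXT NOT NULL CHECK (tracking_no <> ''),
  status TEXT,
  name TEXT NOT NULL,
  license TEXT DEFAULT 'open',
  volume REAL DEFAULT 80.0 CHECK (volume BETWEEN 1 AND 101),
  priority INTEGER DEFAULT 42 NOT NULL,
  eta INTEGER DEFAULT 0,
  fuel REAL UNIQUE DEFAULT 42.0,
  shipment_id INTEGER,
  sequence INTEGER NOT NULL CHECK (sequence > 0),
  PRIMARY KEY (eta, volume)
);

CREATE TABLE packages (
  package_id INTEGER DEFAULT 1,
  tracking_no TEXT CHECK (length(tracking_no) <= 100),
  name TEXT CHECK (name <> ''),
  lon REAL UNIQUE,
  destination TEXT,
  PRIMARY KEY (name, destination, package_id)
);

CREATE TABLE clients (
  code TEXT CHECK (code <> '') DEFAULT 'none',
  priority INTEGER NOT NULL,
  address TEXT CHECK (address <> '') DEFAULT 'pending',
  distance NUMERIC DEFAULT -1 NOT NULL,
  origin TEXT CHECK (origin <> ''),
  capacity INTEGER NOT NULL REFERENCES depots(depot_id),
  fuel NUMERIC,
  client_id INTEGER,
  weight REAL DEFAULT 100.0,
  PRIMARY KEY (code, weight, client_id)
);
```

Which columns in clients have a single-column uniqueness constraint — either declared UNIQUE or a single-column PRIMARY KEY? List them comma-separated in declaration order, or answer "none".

- code: part of a composite PRIMARY KEY — only the tuple is unique, not this column on its own.
- priority: no UNIQUE or single-column PK constraint.
- address: no UNIQUE or single-column PK constraint.
- distance: no UNIQUE or single-column PK constraint.
- origin: no UNIQUE or single-column PK constraint.
- capacity: no UNIQUE or single-column PK constraint.
- fuel: no UNIQUE or single-column PK constraint.
- client_id: part of a composite PRIMARY KEY — only the tuple is unique, not this column on its own.
- weight: part of a composite PRIMARY KEY — only the tuple is unique, not this column on its own.

none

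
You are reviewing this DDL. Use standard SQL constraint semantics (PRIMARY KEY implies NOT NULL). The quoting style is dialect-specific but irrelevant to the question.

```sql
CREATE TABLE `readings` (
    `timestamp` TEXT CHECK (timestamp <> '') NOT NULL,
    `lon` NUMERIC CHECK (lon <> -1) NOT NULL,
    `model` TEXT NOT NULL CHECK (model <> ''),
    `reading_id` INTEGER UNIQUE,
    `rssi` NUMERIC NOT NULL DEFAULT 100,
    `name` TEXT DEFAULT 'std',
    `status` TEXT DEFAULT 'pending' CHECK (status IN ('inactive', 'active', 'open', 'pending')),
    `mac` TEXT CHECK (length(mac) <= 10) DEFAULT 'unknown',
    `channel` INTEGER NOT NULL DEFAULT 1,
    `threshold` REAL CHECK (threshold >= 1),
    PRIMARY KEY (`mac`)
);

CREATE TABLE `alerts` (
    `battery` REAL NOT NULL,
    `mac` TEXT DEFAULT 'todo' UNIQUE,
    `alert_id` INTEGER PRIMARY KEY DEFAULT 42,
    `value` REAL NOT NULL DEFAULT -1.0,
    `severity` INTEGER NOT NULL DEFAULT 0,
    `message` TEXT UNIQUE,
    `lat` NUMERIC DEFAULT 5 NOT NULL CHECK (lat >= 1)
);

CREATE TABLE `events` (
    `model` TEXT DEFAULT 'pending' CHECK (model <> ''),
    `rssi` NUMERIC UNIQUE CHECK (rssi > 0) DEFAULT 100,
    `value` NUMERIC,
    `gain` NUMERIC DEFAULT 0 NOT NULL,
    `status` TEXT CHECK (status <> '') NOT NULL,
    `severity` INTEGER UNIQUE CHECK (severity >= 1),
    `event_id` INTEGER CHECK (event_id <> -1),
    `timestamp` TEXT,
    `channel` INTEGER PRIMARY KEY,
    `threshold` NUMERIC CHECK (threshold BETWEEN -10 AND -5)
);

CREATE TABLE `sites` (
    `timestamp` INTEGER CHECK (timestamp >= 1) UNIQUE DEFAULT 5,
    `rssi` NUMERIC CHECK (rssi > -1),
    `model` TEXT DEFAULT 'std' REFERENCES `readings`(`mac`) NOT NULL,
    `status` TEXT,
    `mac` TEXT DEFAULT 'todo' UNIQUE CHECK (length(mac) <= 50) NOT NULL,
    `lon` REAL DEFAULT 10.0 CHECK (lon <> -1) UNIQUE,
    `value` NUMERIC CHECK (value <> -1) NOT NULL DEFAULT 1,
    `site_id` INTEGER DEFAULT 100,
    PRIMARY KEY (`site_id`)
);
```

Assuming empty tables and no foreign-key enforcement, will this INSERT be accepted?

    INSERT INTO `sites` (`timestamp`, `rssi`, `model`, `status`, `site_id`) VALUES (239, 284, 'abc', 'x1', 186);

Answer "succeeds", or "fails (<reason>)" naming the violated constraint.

NOT NULL columns: mac defaults to 'todo'; model is supplied; site_id is supplied; value defaults to 1.
CHECK constraints: 239 satisfies (timestamp >= 1); 284 satisfies (rssi > -1).
No constraint is violated.

succeeds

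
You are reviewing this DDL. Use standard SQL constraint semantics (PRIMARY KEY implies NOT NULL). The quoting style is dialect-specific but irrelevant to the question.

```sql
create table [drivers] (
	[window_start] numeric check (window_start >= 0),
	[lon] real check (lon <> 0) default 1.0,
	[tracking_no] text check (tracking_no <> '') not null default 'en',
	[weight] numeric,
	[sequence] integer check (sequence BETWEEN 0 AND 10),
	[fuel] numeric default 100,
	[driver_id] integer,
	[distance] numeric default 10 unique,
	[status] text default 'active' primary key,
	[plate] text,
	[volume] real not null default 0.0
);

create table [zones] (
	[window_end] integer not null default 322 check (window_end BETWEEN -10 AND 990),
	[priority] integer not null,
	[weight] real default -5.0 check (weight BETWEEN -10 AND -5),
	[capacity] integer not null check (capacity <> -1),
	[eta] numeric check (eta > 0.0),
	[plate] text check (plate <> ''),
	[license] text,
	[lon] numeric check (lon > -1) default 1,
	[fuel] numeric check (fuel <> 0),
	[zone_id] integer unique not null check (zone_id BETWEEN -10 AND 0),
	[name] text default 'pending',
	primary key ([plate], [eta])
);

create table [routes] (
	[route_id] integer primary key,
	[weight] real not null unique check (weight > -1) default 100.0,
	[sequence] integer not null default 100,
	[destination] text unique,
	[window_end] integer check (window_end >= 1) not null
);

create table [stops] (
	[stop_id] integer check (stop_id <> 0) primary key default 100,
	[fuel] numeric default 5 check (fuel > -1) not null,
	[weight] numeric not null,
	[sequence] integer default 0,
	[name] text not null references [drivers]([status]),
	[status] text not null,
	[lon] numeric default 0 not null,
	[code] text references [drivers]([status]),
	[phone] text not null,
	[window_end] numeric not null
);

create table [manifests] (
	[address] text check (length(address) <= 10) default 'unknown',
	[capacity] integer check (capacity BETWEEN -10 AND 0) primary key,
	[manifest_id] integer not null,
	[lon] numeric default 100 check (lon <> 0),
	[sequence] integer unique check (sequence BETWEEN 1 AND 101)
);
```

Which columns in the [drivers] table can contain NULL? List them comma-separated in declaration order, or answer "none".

- window_start: CHECK does not forbid NULL (a CHECK constraint passes when its expression is NULL) → nullable.
- lon: CHECK does not forbid NULL (a CHECK constraint passes when its expression is NULL) → nullable.
- tracking_no: declared NOT NULL → not nullable.
- weight: no NOT NULL constraint applies → nullable.
- sequence: CHECK does not forbid NULL (a CHECK constraint passes when its expression is NULL) → nullable.
- fuel: DEFAULT only fills an omitted column; an explicit NULL is still allowed → nullable.
- driver_id: no NOT NULL constraint applies → nullable.
- distance: UNIQUE does not imply NOT NULL → nullable.
- status: part of the PRIMARY KEY, which implies NOT NULL → not nullable.
- plate: no NOT NULL constraint applies → nullable.
- volume: declared NOT NULL → not nullable.

window_start, lon, weight, sequence, fuel, driver_id, distance, plate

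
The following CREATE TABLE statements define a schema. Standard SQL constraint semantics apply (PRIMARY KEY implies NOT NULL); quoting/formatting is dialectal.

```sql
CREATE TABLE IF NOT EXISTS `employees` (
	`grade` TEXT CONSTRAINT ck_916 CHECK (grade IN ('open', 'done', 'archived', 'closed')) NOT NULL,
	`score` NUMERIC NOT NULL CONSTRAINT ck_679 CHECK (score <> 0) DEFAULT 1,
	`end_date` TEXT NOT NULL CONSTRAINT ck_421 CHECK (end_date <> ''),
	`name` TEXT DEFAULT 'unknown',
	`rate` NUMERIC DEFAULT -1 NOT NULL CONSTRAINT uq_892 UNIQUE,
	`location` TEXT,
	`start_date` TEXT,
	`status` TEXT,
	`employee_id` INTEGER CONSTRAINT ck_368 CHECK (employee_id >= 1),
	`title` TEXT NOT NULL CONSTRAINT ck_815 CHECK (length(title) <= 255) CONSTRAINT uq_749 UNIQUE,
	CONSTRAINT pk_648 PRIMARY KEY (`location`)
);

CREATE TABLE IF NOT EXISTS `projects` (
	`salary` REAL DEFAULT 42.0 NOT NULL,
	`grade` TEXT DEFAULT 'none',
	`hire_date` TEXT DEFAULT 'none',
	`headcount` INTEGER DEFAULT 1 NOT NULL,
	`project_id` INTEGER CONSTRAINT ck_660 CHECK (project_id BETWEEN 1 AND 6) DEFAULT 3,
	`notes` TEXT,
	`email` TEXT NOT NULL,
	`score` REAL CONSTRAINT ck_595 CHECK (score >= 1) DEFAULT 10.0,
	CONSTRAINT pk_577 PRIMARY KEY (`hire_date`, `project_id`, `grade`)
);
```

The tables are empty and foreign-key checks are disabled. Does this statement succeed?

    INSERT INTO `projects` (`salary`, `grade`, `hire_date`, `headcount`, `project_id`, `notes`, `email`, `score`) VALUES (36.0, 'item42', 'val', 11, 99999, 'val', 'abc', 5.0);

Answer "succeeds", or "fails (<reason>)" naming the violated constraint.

The value 99999 for project_id violates CHECK (project_id BETWEEN 1 AND 6).

fails (CHECK on project_id)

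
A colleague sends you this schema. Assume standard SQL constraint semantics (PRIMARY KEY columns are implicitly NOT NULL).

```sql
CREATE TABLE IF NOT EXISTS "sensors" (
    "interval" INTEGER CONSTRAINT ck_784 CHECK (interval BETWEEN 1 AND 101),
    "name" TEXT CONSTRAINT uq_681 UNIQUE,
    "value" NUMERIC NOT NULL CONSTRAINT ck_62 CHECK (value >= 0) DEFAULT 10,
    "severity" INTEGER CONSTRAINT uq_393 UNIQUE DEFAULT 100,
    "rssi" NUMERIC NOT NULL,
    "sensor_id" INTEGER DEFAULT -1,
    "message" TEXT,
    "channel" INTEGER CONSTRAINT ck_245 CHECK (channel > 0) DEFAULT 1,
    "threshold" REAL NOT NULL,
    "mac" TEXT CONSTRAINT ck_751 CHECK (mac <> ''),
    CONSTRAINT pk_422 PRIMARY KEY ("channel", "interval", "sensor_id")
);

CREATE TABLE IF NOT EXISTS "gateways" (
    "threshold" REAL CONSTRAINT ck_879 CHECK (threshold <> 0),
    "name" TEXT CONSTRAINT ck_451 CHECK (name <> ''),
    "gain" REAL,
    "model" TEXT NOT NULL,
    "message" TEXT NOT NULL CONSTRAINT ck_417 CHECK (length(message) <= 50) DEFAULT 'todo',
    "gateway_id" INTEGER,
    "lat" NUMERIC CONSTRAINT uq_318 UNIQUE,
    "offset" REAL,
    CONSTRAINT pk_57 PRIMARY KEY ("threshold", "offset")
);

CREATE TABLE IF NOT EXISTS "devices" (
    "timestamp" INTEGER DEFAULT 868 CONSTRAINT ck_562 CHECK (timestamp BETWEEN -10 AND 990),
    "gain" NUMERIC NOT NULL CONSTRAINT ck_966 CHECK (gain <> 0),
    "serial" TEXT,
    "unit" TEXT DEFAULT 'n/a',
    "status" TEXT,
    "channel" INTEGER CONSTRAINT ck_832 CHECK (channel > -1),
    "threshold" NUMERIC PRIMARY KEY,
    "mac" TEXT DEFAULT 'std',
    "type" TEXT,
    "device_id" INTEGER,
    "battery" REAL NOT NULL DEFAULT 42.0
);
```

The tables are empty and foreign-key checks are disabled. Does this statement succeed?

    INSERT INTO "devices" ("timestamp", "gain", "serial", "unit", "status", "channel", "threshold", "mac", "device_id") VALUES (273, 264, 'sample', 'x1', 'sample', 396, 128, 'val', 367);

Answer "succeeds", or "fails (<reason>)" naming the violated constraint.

NOT NULL columns: battery defaults to 42.0; gain is supplied; threshold is supplied.
CHECK constraints: 273 satisfies (timestamp BETWEEN -10 AND 990); 264 satisfies (gain <> 0); 396 satisfies (channel > -1).
No constraint is violated.

succeeds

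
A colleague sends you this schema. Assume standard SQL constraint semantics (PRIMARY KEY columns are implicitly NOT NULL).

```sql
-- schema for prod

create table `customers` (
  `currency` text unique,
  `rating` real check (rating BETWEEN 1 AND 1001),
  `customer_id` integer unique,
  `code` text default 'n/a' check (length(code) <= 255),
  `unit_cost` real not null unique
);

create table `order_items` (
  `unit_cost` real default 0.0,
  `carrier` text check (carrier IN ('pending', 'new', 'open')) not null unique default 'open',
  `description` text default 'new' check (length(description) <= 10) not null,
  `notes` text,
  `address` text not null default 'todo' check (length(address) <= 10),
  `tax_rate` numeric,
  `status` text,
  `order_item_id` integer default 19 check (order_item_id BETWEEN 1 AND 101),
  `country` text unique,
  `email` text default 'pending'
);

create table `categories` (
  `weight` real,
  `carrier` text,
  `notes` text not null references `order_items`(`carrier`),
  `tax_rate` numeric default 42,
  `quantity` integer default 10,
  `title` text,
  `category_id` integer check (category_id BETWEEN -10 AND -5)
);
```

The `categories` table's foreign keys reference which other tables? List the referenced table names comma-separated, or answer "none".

- notes REFERENCES order_items(carrier).

order_items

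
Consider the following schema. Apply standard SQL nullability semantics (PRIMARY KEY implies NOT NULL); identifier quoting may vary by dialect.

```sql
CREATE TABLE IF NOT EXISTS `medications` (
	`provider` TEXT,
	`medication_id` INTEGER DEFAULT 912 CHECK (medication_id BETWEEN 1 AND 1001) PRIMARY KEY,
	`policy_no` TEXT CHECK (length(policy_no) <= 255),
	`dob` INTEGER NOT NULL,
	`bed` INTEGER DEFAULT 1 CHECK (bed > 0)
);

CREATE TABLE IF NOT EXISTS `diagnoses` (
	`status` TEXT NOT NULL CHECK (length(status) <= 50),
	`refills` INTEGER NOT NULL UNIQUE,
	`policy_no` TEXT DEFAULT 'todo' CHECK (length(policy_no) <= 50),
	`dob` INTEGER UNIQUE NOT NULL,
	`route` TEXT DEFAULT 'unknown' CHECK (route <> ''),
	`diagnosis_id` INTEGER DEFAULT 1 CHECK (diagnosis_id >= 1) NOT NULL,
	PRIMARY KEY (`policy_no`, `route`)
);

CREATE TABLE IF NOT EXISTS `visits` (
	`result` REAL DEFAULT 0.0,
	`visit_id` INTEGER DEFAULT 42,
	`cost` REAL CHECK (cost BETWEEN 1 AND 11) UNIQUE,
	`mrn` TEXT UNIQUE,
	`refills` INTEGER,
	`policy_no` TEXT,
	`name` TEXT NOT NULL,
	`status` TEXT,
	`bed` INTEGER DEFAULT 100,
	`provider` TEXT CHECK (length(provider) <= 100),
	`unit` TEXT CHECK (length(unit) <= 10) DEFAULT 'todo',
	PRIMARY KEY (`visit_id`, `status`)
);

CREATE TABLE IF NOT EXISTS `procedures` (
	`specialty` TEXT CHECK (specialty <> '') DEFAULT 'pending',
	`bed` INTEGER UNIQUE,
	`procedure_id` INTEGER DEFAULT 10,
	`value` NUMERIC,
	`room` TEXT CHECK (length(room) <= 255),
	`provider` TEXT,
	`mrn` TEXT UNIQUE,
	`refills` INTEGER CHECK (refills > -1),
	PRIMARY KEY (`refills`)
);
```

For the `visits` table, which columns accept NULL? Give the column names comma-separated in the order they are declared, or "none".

- result: DEFAULT only fills an omitted column; an explicit NULL is still allowed → nullable.
- visit_id: part of the PRIMARY KEY, which implies NOT NULL → not nullable.
- cost: CHECK does not forbid NULL (a CHECK constraint passes when its expression is NULL) → nullable.
- mrn: UNIQUE does not imply NOT NULL → nullable.
- refills: no NOT NULL constraint applies → nullable.
- policy_no: no NOT NULL constraint applies → nullable.
- name: declared NOT NULL → not nullable.
- status: part of the PRIMARY KEY, which implies NOT NULL → not nullable.
- bed: DEFAULT only fills an omitted column; an explicit NULL is still allowed → nullable.
- provider: CHECK does not forbid NULL (a CHECK constraint passes when its expression is NULL) → nullable.
- unit: CHECK does not forbid NULL (a CHECK constraint passes when its expression is NULL) → nullable.

result, cost, mrn, refills, policy_no, bed, provider, unit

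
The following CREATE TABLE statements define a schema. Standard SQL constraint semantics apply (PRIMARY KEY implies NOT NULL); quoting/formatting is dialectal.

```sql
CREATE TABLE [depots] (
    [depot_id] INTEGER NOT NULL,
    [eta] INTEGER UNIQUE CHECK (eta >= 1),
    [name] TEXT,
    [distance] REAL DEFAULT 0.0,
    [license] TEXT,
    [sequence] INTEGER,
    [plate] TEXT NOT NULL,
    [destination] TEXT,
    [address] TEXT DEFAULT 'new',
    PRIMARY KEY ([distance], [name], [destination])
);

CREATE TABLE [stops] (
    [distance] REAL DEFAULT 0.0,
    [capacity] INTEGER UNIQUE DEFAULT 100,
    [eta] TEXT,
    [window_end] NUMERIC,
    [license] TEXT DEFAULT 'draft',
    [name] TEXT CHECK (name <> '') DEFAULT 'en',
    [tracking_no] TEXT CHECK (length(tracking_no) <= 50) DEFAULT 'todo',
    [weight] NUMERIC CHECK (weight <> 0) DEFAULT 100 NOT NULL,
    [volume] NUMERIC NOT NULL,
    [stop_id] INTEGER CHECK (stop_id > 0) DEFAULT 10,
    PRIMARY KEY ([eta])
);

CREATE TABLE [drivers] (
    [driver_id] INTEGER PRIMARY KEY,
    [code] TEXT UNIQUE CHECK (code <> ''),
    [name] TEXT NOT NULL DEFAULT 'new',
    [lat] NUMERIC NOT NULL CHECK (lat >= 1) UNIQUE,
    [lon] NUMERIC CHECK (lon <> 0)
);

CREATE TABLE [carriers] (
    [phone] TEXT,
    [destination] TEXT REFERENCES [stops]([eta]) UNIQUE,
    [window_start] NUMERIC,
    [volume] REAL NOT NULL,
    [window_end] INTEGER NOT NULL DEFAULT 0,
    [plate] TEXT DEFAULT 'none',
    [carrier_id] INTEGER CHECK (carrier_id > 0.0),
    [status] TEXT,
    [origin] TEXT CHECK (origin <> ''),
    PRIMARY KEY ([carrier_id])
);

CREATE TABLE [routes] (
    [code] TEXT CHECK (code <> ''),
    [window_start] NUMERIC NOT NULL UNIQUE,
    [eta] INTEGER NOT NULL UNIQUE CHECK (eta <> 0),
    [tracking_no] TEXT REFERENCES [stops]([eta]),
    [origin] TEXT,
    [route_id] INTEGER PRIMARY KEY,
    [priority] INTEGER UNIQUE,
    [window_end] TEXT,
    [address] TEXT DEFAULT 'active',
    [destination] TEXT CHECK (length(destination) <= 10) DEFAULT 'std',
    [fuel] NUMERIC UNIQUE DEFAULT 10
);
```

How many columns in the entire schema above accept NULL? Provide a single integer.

27

depots: 4 nullable (eta, license, sequence, address — PK (distance, name, destination) and explicit NOT NULL columns excluded).
stops: 7 nullable (distance, capacity, window_end, license, name, tracking_no, stop_id — PK (eta) and explicit NOT NULL columns excluded).
drivers: 2 nullable (code, lon — PK (driver_id) and explicit NOT NULL columns excluded).
carriers: 6 nullable (phone, destination, window_start, plate, status, origin — PK (carrier_id) and explicit NOT NULL columns excluded).
routes: 8 nullable (code, tracking_no, origin, priority, window_end, address, destination, fuel — PK (route_id) and explicit NOT NULL columns excluded).
Total: 4 + 7 + 2 + 6 + 8 = 27.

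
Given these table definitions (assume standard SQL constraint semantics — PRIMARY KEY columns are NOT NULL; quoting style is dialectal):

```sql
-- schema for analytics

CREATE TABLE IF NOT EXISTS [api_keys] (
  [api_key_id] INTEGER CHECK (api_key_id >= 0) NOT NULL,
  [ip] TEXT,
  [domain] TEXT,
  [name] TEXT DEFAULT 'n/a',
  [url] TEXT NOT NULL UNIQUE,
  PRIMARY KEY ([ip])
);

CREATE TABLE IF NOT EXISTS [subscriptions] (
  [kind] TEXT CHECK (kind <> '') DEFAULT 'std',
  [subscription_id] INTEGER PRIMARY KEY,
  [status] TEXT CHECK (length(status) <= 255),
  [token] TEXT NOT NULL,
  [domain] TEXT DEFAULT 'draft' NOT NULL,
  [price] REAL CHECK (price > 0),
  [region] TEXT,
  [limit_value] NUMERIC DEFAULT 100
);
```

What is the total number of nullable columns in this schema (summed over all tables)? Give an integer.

api_keys: 2 nullable (domain, name — PK (ip) and explicit NOT NULL columns excluded).
subscriptions: 5 nullable (kind, status, price, region, limit_value — PK (subscription_id) and explicit NOT NULL columns excluded).
Total: 2 + 5 = 7.

7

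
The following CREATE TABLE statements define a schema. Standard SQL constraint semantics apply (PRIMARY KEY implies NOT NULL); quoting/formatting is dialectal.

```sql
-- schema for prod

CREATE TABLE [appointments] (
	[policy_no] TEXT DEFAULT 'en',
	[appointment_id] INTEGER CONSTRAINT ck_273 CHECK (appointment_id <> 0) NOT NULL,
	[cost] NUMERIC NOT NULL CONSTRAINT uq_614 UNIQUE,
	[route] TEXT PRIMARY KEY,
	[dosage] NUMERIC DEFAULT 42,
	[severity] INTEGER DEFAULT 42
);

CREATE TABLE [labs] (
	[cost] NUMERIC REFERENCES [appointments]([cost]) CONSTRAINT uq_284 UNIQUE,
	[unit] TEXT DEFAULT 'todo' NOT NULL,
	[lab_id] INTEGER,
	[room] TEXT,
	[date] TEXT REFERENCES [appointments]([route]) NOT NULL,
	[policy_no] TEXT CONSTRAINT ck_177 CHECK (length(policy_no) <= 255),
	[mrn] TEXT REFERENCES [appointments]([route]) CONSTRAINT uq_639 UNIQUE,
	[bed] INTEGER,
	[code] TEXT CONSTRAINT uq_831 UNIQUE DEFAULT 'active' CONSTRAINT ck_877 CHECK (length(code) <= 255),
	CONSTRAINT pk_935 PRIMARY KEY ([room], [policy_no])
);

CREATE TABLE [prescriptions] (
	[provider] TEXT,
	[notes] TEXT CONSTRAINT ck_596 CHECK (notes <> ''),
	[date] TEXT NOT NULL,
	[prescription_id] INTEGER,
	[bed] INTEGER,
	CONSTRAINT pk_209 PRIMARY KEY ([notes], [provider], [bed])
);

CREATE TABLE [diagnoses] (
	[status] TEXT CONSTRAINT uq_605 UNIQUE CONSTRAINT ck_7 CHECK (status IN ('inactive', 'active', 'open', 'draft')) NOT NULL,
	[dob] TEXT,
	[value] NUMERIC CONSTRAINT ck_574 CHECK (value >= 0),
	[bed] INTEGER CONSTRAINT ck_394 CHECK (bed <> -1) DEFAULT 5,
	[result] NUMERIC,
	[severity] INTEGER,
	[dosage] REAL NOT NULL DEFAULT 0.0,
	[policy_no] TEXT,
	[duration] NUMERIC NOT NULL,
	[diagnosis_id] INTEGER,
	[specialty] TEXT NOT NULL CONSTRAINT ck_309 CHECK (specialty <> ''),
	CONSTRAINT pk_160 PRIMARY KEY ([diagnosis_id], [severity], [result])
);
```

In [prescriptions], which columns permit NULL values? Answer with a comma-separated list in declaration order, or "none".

prescription_id

- provider: part of the PRIMARY KEY, which implies NOT NULL → not nullable.
- notes: part of the PRIMARY KEY, which implies NOT NULL → not nullable.
- date: declared NOT NULL → not nullable.
- prescription_id: no NOT NULL constraint applies → nullable.
- bed: part of the PRIMARY KEY, which implies NOT NULL → not nullable.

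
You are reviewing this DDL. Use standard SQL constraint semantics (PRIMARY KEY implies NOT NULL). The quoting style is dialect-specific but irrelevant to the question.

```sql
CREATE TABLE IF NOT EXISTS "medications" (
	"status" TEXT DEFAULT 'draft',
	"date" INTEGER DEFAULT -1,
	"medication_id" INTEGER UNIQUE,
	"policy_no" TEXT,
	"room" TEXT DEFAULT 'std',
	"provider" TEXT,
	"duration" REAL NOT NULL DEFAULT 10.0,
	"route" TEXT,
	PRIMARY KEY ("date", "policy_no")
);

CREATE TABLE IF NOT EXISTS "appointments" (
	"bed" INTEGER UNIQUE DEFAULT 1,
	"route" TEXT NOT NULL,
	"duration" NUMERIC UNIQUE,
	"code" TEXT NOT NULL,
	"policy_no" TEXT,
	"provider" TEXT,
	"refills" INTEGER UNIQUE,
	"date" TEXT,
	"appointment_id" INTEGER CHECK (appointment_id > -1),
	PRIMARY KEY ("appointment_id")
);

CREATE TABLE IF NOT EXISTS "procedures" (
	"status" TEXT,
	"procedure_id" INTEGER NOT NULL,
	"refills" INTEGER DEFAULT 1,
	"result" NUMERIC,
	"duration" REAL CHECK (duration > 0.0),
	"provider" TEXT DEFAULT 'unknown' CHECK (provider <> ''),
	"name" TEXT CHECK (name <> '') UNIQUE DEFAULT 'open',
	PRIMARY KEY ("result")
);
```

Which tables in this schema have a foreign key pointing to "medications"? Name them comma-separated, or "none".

No REFERENCES clause anywhere in the schema names medications.

none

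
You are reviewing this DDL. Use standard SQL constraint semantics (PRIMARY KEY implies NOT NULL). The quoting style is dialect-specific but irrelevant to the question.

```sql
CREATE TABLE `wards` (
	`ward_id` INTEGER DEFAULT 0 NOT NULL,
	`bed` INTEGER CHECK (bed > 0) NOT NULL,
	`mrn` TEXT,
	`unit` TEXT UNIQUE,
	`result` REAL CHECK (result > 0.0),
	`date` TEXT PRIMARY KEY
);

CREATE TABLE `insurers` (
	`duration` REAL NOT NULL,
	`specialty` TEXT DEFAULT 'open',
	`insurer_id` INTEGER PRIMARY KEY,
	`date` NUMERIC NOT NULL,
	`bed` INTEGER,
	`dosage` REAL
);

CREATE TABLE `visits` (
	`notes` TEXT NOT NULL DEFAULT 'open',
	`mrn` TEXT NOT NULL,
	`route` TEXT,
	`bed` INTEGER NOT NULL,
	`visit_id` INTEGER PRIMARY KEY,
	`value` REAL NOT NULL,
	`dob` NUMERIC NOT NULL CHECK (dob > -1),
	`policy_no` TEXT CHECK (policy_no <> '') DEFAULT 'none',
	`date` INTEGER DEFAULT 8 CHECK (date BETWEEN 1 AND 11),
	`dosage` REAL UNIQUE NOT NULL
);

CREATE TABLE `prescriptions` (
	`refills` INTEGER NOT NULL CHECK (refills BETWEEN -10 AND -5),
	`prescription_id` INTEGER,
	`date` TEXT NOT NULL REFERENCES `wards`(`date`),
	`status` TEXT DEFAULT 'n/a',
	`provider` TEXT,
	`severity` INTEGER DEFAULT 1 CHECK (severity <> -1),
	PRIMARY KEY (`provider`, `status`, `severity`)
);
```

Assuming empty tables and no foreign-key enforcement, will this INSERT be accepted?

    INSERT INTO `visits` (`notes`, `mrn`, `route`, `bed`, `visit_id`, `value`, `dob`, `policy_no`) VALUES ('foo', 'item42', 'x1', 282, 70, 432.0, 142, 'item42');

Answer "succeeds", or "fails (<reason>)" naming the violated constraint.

fails (NOT NULL on dosage)

dosage is omitted from the column list and has no DEFAULT, so it would receive NULL.
But dosage is declared NOT NULL.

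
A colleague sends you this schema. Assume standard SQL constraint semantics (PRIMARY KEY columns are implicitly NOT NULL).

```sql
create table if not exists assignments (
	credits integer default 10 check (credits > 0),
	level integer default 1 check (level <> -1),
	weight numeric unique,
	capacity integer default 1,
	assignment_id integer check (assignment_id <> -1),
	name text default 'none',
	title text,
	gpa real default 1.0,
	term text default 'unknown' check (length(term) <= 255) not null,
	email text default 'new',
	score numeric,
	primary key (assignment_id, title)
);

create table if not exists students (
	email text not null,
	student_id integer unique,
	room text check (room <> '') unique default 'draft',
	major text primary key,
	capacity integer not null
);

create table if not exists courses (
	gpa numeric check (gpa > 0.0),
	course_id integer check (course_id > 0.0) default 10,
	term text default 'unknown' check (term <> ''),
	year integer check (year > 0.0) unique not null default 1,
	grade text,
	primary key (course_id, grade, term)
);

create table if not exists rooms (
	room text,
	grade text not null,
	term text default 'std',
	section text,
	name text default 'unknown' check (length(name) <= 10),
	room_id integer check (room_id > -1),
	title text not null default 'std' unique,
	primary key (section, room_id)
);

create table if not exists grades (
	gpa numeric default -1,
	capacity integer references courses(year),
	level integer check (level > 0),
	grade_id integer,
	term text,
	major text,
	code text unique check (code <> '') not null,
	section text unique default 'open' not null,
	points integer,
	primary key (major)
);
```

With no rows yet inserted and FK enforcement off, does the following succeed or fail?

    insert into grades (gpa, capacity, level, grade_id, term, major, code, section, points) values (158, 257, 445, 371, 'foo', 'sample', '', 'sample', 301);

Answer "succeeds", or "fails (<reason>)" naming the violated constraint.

The value '' for code violates CHECK (code <> '').

fails (CHECK on code)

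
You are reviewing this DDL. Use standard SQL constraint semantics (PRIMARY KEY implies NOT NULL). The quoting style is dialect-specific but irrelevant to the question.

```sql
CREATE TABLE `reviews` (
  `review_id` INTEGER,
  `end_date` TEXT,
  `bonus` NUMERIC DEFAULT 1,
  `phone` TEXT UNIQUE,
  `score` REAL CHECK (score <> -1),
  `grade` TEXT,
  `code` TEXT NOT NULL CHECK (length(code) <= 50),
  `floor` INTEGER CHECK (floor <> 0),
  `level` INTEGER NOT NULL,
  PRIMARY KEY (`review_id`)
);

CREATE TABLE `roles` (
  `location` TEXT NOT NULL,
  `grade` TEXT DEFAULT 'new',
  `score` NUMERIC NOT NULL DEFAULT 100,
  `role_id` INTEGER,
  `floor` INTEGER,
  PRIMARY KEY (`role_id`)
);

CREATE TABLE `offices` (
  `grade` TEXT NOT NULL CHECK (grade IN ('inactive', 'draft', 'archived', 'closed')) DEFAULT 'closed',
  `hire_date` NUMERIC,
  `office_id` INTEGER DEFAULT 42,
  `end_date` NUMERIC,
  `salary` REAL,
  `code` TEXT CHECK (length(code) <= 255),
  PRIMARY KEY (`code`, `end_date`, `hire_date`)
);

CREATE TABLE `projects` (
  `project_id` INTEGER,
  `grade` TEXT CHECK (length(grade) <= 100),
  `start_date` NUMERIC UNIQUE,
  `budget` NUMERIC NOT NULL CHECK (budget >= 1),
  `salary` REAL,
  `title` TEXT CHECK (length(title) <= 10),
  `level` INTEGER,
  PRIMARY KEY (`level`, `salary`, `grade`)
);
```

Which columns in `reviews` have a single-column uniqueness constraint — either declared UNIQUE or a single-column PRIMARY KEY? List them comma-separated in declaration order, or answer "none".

review_id, phone

- review_id: single-column PRIMARY KEY → unique.
- end_date: no UNIQUE or single-column PK constraint.
- bonus: no UNIQUE or single-column PK constraint.
- phone: declared UNIQUE → unique.
- score: no UNIQUE or single-column PK constraint.
- grade: no UNIQUE or single-column PK constraint.
- code: no UNIQUE or single-column PK constraint.
- floor: no UNIQUE or single-column PK constraint.
- level: no UNIQUE or single-column PK constraint.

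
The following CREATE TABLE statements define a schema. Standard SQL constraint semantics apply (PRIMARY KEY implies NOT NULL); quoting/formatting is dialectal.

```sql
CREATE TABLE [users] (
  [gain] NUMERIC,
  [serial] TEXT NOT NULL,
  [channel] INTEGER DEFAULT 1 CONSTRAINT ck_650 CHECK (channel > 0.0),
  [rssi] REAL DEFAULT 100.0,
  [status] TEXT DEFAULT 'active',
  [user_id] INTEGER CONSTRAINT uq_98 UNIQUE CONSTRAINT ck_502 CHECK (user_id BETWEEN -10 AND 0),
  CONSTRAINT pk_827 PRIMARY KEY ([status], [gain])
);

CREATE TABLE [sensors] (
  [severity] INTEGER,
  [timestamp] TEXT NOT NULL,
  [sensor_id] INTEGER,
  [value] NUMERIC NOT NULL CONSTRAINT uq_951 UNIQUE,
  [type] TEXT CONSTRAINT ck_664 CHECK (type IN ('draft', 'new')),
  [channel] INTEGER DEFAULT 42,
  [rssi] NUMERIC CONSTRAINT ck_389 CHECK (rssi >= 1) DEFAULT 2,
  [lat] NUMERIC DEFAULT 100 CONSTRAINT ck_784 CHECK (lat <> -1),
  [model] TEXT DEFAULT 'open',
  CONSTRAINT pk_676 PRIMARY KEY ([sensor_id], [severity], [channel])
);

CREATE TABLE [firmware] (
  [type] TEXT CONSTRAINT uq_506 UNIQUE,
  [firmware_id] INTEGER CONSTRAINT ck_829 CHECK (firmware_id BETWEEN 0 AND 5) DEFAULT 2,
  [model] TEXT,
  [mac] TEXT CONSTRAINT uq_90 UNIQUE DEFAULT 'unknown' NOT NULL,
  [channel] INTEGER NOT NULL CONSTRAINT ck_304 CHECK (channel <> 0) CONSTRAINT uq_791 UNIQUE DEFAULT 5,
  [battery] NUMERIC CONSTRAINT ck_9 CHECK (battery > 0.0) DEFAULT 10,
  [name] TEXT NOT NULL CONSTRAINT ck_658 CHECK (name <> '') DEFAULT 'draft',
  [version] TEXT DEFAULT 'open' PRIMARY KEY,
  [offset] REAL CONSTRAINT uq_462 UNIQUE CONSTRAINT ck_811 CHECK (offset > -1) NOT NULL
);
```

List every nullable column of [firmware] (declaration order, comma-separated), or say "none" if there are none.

- type: UNIQUE does not imply NOT NULL → nullable.
- firmware_id: CHECK does not forbid NULL (a CHECK constraint passes when its expression is NULL) → nullable.
- model: no NOT NULL constraint applies → nullable.
- mac: declared NOT NULL → not nullable.
- channel: declared NOT NULL → not nullable.
- battery: CHECK does not forbid NULL (a CHECK constraint passes when its expression is NULL) → nullable.
- name: declared NOT NULL → not nullable.
- version: part of the PRIMARY KEY, which implies NOT NULL → not nullable.
- offset: declared NOT NULL → not nullable.

type, firmware_id, model, battery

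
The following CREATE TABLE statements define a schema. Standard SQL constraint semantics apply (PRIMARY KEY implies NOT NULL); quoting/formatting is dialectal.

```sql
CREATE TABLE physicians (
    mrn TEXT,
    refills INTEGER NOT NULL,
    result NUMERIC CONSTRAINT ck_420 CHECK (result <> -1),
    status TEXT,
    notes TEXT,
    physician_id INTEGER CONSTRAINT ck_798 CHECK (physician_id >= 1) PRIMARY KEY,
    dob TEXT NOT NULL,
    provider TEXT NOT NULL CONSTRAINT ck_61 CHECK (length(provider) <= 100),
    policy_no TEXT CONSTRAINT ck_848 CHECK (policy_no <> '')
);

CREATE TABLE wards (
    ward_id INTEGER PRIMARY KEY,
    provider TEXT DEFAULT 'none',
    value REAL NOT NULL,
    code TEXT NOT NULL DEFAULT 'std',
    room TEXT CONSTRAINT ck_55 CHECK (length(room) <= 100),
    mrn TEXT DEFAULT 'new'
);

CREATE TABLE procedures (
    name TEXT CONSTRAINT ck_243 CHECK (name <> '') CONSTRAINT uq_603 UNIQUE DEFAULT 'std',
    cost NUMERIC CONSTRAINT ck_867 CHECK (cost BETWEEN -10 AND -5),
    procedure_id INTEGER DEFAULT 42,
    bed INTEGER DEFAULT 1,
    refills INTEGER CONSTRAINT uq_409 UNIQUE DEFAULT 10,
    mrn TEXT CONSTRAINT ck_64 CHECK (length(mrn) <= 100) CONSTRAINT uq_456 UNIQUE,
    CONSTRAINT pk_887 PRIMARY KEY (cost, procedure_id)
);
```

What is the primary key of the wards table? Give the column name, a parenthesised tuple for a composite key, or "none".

ward_id is declared PRIMARY KEY inline on the column.

ward_id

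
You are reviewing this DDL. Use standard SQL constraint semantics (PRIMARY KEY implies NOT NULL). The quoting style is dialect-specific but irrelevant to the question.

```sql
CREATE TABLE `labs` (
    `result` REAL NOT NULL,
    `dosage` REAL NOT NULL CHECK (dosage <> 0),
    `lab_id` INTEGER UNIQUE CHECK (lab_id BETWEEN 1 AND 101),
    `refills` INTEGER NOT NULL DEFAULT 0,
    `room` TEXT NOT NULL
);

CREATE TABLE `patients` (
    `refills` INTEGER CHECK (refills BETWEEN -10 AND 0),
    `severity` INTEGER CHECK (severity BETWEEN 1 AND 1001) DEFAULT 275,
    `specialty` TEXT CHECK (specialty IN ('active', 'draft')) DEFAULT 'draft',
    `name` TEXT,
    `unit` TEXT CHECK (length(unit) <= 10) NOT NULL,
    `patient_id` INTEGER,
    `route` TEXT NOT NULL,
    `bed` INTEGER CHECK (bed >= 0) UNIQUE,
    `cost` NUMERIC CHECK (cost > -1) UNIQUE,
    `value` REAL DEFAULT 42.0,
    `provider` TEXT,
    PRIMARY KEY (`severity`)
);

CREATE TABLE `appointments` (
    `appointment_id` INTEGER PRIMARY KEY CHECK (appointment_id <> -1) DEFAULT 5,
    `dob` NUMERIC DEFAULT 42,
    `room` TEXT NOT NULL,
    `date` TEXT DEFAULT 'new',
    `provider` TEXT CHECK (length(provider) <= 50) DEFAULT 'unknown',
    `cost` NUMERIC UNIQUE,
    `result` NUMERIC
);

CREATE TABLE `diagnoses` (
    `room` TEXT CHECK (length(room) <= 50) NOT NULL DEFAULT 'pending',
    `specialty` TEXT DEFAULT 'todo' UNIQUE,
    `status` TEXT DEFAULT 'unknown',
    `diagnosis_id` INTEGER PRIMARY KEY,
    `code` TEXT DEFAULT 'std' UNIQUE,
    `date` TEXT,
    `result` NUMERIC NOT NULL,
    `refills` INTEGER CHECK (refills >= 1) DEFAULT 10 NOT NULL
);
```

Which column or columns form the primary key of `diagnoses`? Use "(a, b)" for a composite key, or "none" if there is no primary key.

diagnosis_id is declared PRIMARY KEY inline on the column.

diagnosis_id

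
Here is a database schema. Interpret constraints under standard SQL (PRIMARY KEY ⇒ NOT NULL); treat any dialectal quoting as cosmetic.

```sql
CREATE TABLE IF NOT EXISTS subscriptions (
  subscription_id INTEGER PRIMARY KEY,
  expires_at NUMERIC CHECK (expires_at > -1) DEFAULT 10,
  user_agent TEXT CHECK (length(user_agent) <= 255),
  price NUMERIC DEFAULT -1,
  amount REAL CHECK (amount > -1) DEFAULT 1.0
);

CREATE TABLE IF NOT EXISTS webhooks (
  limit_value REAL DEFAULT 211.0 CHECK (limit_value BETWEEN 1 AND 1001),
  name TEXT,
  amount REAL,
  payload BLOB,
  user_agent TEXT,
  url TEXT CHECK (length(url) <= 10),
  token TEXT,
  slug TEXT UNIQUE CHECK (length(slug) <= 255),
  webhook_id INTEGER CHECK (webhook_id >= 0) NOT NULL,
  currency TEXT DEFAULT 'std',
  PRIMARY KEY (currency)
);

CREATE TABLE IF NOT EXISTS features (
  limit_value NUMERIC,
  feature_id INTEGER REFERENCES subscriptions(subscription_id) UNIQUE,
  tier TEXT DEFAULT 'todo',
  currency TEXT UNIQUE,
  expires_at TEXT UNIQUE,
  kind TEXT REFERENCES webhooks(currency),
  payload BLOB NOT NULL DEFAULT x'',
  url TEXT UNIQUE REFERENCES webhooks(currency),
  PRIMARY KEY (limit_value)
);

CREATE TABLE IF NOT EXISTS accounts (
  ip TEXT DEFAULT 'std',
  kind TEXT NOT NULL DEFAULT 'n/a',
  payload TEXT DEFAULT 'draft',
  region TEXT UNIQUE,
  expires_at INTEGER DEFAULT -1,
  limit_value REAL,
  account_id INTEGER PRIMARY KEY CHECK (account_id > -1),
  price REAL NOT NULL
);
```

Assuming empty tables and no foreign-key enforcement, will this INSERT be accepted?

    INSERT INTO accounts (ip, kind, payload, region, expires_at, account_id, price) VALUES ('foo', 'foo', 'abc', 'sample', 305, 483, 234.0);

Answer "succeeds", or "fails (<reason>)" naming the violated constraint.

NOT NULL columns: account_id is supplied; kind is supplied; price is supplied.
CHECK constraints: 483 satisfies (account_id > -1).
No constraint is violated.

succeeds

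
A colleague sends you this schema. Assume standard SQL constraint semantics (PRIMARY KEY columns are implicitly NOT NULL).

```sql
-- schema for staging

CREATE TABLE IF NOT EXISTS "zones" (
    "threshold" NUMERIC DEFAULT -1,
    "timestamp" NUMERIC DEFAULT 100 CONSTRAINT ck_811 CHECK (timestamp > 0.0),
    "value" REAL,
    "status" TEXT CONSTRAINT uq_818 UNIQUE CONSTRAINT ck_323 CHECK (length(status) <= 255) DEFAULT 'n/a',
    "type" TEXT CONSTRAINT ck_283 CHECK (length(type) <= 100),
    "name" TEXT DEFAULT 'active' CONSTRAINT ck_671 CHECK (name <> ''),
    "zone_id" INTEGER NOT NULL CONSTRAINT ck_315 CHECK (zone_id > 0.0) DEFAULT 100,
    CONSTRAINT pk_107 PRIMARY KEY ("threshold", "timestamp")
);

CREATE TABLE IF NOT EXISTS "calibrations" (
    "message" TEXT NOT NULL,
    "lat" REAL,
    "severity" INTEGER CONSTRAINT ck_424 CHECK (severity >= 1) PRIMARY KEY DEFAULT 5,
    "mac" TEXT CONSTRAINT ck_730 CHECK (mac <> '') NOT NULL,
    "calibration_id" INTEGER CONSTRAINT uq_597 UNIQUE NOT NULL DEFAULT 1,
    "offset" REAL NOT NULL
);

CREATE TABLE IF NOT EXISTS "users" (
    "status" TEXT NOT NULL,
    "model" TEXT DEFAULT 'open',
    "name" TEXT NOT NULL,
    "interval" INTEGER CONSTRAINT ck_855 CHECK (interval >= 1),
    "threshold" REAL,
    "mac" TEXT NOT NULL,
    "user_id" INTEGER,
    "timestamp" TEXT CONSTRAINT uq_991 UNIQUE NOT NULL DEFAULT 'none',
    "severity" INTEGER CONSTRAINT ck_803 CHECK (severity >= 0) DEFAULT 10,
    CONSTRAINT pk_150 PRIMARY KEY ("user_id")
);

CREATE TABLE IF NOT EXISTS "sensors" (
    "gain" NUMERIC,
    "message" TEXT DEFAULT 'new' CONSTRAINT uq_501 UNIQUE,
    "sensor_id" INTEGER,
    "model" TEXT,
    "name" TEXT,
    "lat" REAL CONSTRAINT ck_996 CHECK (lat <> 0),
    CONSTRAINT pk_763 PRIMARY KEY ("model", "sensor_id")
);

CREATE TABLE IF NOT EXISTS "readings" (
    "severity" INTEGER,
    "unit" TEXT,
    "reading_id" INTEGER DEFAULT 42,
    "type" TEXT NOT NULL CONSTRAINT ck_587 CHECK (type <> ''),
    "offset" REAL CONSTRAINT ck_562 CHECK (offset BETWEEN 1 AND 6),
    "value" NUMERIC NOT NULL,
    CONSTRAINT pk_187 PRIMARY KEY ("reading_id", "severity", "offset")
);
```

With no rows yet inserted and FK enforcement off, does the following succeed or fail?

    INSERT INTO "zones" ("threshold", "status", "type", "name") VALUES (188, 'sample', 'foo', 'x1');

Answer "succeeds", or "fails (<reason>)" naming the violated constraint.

succeeds

NOT NULL columns: threshold is supplied; timestamp defaults to 100; zone_id defaults to 100.
CHECK constraints: 'sample' satisfies (length(status) <= 255); 'foo' satisfies (length(type) <= 100); 'x1' satisfies (name <> '').
No constraint is violated.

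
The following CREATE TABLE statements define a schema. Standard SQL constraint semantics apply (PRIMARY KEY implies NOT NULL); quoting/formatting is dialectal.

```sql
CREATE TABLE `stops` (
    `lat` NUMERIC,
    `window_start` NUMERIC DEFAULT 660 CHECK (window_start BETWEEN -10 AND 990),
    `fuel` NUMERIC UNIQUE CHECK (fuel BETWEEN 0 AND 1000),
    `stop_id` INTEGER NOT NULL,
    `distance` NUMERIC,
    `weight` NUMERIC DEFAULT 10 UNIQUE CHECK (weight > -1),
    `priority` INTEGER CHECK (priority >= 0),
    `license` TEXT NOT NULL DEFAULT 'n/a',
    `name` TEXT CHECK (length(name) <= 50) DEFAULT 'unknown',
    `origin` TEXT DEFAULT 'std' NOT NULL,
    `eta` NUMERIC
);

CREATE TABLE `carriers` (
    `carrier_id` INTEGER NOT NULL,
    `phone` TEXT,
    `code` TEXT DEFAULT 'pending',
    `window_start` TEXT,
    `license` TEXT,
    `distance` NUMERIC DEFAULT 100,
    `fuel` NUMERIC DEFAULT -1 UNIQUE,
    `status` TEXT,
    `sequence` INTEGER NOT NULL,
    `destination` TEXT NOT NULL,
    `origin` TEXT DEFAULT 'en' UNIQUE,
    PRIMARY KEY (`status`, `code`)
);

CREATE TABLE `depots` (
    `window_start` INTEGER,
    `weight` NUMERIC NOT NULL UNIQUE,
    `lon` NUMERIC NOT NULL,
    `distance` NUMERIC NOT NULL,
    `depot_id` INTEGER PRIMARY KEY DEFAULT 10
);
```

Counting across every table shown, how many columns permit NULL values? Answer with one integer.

15

stops: 8 nullable (lat, window_start, fuel, distance, weight, priority, name, eta — PK none and explicit NOT NULL columns excluded).
carriers: 6 nullable (phone, window_start, license, distance, fuel, origin — PK (status, code) and explicit NOT NULL columns excluded).
depots: 1 nullable (window_start — PK (depot_id) and explicit NOT NULL columns excluded).
Total: 8 + 6 + 1 = 15.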